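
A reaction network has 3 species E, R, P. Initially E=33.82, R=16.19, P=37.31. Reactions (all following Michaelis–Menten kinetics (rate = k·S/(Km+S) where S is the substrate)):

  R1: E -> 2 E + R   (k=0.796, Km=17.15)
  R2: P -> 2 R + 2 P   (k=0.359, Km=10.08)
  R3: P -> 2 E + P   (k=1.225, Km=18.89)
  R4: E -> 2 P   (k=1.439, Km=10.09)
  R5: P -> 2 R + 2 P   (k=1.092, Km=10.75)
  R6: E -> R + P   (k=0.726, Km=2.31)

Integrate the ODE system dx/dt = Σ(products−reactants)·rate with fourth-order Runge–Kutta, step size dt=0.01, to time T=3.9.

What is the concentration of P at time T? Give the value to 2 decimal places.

RK4 with dt=0.01: 390 steps to T=3.9. Trajectory (selected grid times):
t=0.00: E=33.82 R=16.19 P=37.31
t=0.43: E=33.98 R=17.69 P=39.04
t=0.87: E=34.16 R=19.23 P=40.83
t=1.30: E=34.34 R=20.74 P=42.57
t=1.73: E=34.53 R=22.27 P=44.32
t=2.17: E=34.74 R=23.84 P=46.12
t=2.60: E=34.95 R=25.38 P=47.88
t=3.03: E=35.16 R=26.93 P=49.65
t=3.47: E=35.39 R=28.52 P=51.46
t=3.90: E=35.62 R=30.08 P=53.24
Read off P at T=3.9: 53.24

P at T = 53.24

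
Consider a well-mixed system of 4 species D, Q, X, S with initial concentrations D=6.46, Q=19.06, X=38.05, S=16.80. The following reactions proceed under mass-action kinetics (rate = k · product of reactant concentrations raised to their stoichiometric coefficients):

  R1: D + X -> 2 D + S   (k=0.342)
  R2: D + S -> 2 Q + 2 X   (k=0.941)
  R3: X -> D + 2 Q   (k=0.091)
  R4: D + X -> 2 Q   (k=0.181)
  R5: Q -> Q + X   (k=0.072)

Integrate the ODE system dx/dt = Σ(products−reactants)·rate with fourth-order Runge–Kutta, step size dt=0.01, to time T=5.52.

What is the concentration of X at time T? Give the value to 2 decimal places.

X at T = 94.45

RK4 with dt=0.01: 552 steps to T=5.52. Trajectory (selected grid times):
t=0.00: D=6.46 Q=19.06 X=38.05 S=16.80
t=0.61: D=0.58 Q=69.42 X=46.15 S=16.10
t=1.23: D=0.58 Q=91.56 X=49.05 S=16.44
t=1.84: D=0.62 Q=115.50 X=52.58 S=17.04
t=2.45: D=0.66 Q=142.23 X=56.87 S=17.93
t=3.07: D=0.70 Q=172.73 X=62.12 S=19.15
t=3.68: D=0.73 Q=206.52 X=68.29 S=20.70
t=4.29: D=0.75 Q=244.62 X=75.60 S=22.61
t=4.91: D=0.77 Q=288.43 X=84.35 S=24.96
t=5.52: D=0.79 Q=337.30 X=94.45 S=27.71
Read off X at T=5.52: 94.45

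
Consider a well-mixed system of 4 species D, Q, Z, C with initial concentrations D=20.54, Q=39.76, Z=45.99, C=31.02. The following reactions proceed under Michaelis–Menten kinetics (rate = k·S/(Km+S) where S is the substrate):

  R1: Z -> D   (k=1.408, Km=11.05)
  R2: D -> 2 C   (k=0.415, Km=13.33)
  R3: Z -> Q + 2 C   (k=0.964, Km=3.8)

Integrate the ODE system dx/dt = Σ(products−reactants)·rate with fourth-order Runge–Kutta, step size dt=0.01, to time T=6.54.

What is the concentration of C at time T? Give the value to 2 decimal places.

RK4 with dt=0.01: 654 steps to T=6.54. Trajectory (selected grid times):
t=0.00: D=20.54 Q=39.76 Z=45.99 C=31.02
t=0.73: D=21.18 Q=40.41 Z=44.51 C=32.69
t=1.45: D=21.81 Q=41.05 Z=43.07 C=34.33
t=2.18: D=22.43 Q=41.69 Z=41.61 C=36.00
t=2.91: D=23.05 Q=42.34 Z=40.15 C=37.67
t=3.63: D=23.65 Q=42.97 Z=38.73 C=39.32
t=4.36: D=24.25 Q=43.61 Z=37.29 C=40.99
t=5.09: D=24.85 Q=44.25 Z=35.86 C=42.66
t=5.81: D=25.42 Q=44.87 Z=34.47 C=44.30
t=6.54: D=26.00 Q=45.51 Z=33.06 C=45.96
Read off C at T=6.54: 45.96

C at T = 45.96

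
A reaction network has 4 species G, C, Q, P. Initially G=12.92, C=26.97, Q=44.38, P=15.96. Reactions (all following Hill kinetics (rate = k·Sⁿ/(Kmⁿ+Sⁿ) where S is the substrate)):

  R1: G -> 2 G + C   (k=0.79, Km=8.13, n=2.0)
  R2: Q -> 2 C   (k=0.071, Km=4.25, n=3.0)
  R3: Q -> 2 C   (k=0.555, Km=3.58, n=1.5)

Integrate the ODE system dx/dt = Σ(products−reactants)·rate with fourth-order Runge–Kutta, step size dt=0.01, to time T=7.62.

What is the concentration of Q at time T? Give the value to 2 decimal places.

RK4 with dt=0.01: 762 steps to T=7.62. Trajectory (selected grid times):
t=0.00: G=12.92 C=26.97 Q=44.38 P=15.96
t=0.85: G=13.41 C=28.50 Q=43.86 P=15.96
t=1.69: G=13.90 C=30.02 Q=43.34 P=15.96
t=2.54: G=14.40 C=31.57 Q=42.82 P=15.96
t=3.39: G=14.91 C=33.12 Q=42.30 P=15.96
t=4.23: G=15.43 C=34.67 Q=41.79 P=15.96
t=5.08: G=15.96 C=36.24 Q=41.27 P=15.96
t=5.93: G=16.50 C=37.81 Q=40.75 P=15.96
t=6.77: G=17.03 C=39.38 Q=40.23 P=15.96
t=7.62: G=17.58 C=40.97 Q=39.71 P=15.96
Read off Q at T=7.62: 39.71

Q at T = 39.71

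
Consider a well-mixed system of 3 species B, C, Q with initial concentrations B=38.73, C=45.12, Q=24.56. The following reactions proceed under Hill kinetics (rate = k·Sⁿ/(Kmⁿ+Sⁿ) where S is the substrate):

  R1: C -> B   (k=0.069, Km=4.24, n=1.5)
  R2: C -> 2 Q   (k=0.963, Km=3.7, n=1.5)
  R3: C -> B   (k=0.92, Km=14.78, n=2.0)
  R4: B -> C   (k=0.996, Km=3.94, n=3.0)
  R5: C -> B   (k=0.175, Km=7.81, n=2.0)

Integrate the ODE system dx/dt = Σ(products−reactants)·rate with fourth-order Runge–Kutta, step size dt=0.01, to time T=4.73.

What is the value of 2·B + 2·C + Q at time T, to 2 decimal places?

Check how each reaction changes W = 2·B + 2·C + Q (weight of products minus weight of reactants):
R1: C -> B: (2·1) − (2·1) = 2 − 2 = 0
R2: C -> 2 Q: (1·2) − (2·1) = 2 − 2 = 0
R3: C -> B: (2·1) − (2·1) = 2 − 2 = 0
R4: B -> C: (2·1) − (2·1) = 2 − 2 = 0
R5: C -> B: (2·1) − (2·1) = 2 − 2 = 0
Every reaction leaves W unchanged, so W is conserved and no simulation is needed: W(T) = W(0) = 2·38.73 + 2·45.12 + 24.56 = 192.26

Value at T = 192.26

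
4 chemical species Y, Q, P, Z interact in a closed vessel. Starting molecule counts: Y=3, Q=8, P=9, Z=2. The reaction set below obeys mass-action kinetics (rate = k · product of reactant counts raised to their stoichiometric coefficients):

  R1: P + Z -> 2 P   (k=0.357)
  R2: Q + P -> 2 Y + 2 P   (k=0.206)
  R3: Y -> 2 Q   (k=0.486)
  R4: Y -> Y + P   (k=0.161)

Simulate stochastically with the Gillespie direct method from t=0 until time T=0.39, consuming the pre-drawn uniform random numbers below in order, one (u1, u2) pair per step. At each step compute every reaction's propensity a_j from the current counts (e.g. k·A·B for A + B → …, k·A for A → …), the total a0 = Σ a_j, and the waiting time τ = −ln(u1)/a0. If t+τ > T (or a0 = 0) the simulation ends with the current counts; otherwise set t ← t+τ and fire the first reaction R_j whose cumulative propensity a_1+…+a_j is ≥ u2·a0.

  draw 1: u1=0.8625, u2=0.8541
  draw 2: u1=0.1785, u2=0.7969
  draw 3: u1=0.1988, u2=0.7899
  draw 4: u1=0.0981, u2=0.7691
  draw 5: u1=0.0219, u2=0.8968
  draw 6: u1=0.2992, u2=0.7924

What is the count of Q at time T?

t=0.000: Y=3 Q=8 P=9 Z=2
Draw 1: a1=6.426, a2=14.832, a3=1.458, a4=0.483, a0=23.199; τ=−ln(0.8625)/23.199=0.006 → t=0.006; u2·a0=0.8541·23.199=19.814; a1=6.426 < 19.814 ≤ a1+a2=21.258 → R2 fires; Y=5 Q=7 P=10 Z=2
Draw 2: a1=7.140, a2=14.420, a3=2.430, a4=0.805, a0=24.795; τ=−ln(0.1785)/24.795=0.069 → t=0.076; u2·a0=0.7969·24.795=19.759; a1=7.140 < 19.759 ≤ a1+a2=21.560 → R2 fires; Y=7 Q=6 P=11 Z=2
Draw 3: a1=7.854, a2=13.596, a3=3.402, a4=1.127, a0=25.979; τ=−ln(0.1988)/25.979=0.062 → t=0.138; u2·a0=0.7899·25.979=20.521; a1=7.854 < 20.521 ≤ a1+a2=21.450 → R2 fires; Y=9 Q=5 P=12 Z=2
Draw 4: a1=8.568, a2=12.360, a3=4.374, a4=1.449, a0=26.751; τ=−ln(0.0981)/26.751=0.087 → t=0.225; u2·a0=0.7691·26.751=20.574; a1=8.568 < 20.574 ≤ a1+a2=20.928 → R2 fires; Y=11 Q=4 P=13 Z=2
Draw 5: a1=9.282, a2=10.712, a3=5.346, a4=1.771, a0=27.111; τ=−ln(0.0219)/27.111=0.141 → t=0.366; u2·a0=0.8968·27.111=24.313; a1+a2=19.994 < 24.313 ≤ a1+…+a3=25.340 → R3 fires; Y=10 Q=6 P=13 Z=2
Draw 6: a1=9.282, a2=16.068, a3=4.860, a4=1.610, a0=31.820; τ=−ln(0.2992)/31.820=0.038 → t=0.404 > T=0.39: stop.
Read off Q at T=0.39: 6

Q at T = 6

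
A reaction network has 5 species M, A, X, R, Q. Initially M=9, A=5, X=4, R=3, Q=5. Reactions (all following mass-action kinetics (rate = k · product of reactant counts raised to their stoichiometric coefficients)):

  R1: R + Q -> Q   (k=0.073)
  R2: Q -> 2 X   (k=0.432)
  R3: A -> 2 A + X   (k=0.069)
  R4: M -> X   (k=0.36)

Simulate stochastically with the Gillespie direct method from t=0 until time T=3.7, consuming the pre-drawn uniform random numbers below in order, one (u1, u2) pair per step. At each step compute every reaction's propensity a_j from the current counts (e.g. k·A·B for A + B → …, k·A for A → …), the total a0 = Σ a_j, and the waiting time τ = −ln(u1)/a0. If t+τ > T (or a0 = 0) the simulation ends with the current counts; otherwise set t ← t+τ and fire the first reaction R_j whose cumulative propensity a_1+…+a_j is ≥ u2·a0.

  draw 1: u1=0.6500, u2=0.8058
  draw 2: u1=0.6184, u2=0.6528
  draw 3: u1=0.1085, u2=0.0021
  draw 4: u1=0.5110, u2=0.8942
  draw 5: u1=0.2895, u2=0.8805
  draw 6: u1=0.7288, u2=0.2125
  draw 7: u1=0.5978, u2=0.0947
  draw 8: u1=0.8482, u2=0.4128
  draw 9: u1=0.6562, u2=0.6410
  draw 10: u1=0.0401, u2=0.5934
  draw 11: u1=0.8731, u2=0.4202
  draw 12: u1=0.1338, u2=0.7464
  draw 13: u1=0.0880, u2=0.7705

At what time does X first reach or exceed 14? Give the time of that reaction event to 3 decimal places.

Threshold first reached at t = 2.154

t=0.000: M=9 A=5 X=4 R=3 Q=5
Draw 1: a1=1.095, a2=2.160, a3=0.345, a4=3.240, a0=6.840; τ=−ln(0.6500)/6.840=0.063 → t=0.063; u2·a0=0.8058·6.840=5.512; a1+…+a3=3.600 < 5.512 ≤ a1+…+a4=6.840 → R4 fires; M=8 A=5 X=5 R=3 Q=5
Draw 2: a1=1.095, a2=2.160, a3=0.345, a4=2.880, a0=6.480; τ=−ln(0.6184)/6.480=0.074 → t=0.137; u2·a0=0.6528·6.480=4.230; a1+…+a3=3.600 < 4.230 ≤ a1+…+a4=6.480 → R4 fires; M=7 A=5 X=6 R=3 Q=5
Draw 3: a1=1.095, a2=2.160, a3=0.345, a4=2.520, a0=6.120; τ=−ln(0.1085)/6.120=0.363 → t=0.500; u2·a0=0.0021·6.120=0.013 ≤ a1=1.095 → R1 fires; M=7 A=5 X=6 R=2 Q=5
Draw 4: a1=0.730, a2=2.160, a3=0.345, a4=2.520, a0=5.755; τ=−ln(0.5110)/5.755=0.117 → t=0.617; u2·a0=0.8942·5.755=5.146; a1+…+a3=3.235 < 5.146 ≤ a1+…+a4=5.755 → R4 fires; M=6 A=5 X=7 R=2 Q=5
Draw 5: a1=0.730, a2=2.160, a3=0.345, a4=2.160, a0=5.395; τ=−ln(0.2895)/5.395=0.230 → t=0.846; u2·a0=0.8805·5.395=4.750; a1+…+a3=3.235 < 4.750 ≤ a1+…+a4=5.395 → R4 fires; M=5 A=5 X=8 R=2 Q=5
Draw 6: a1=0.730, a2=2.160, a3=0.345, a4=1.800, a0=5.035; τ=−ln(0.7288)/5.035=0.063 → t=0.909; u2·a0=0.2125·5.035=1.070; a1=0.730 < 1.070 ≤ a1+a2=2.890 → R2 fires; M=5 A=5 X=10 R=2 Q=4
Draw 7: a1=0.584, a2=1.728, a3=0.345, a4=1.800, a0=4.457; τ=−ln(0.5978)/4.457=0.115 → t=1.025; u2·a0=0.0947·4.457=0.422 ≤ a1=0.584 → R1 fires; M=5 A=5 X=10 R=1 Q=4
Draw 8: a1=0.292, a2=1.728, a3=0.345, a4=1.800, a0=4.165; τ=−ln(0.8482)/4.165=0.040 → t=1.064; u2·a0=0.4128·4.165=1.719; a1=0.292 < 1.719 ≤ a1+a2=2.020 → R2 fires; M=5 A=5 X=12 R=1 Q=3
Draw 9: a1=0.219, a2=1.296, a3=0.345, a4=1.800, a0=3.660; τ=−ln(0.6562)/3.660=0.115 → t=1.179; u2·a0=0.6410·3.660=2.346; a1+…+a3=1.860 < 2.346 ≤ a1+…+a4=3.660 → R4 fires; M=4 A=5 X=13 R=1 Q=3
Draw 10: a1=0.219, a2=1.296, a3=0.345, a4=1.440, a0=3.300; τ=−ln(0.0401)/3.300=0.975 → t=2.154; u2·a0=0.5934·3.300=1.958; a1+…+a3=1.860 < 1.958 ≤ a1+…+a4=3.300 → R4 fires; M=3 A=5 X=14 R=1 Q=3
Draw 11: a1=0.219, a2=1.296, a3=0.345, a4=1.080, a0=2.940; τ=−ln(0.8731)/2.940=0.046 → t=2.200; u2·a0=0.4202·2.940=1.235; a1=0.219 < 1.235 ≤ a1+a2=1.515 → R2 fires; M=3 A=5 X=16 R=1 Q=2
Draw 12: a1=0.146, a2=0.864, a3=0.345, a4=1.080, a0=2.435; τ=−ln(0.1338)/2.435=0.826 → t=3.026; u2·a0=0.7464·2.435=1.817; a1+…+a3=1.355 < 1.817 ≤ a1+…+a4=2.435 → R4 fires; M=2 A=5 X=17 R=1 Q=2
Draw 13: a1=0.146, a2=0.864, a3=0.345, a4=0.720, a0=2.075; τ=−ln(0.0880)/2.075=1.171 → t=4.198 > T=3.7: stop.
X first becomes ≥ 14 when it reaches 14 at the event at t=2.154.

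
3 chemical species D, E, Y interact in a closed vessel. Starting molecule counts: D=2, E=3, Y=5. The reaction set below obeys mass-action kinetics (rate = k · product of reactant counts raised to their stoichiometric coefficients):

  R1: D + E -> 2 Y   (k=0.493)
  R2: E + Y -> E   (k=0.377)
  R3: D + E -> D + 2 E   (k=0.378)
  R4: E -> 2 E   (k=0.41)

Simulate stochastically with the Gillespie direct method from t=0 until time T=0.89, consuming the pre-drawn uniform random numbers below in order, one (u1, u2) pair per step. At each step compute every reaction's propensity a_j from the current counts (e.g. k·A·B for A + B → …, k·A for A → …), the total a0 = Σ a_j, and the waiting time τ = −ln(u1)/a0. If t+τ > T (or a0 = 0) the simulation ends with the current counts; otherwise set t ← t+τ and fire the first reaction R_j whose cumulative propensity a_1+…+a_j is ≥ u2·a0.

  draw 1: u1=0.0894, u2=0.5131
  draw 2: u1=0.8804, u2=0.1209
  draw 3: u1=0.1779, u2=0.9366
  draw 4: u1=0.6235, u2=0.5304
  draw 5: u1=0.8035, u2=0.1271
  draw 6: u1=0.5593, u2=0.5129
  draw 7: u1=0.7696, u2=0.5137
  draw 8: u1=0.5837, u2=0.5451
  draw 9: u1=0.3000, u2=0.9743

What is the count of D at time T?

t=0.000: D=2 E=3 Y=5
Draw 1: a1=2.958, a2=5.655, a3=2.268, a4=1.230, a0=12.111; τ=−ln(0.0894)/12.111=0.199 → t=0.199; u2·a0=0.5131·12.111=6.214; a1=2.958 < 6.214 ≤ a1+a2=8.613 → R2 fires; D=2 E=3 Y=4
Draw 2: a1=2.958, a2=4.524, a3=2.268, a4=1.230, a0=10.980; τ=−ln(0.8804)/10.980=0.012 → t=0.211; u2·a0=0.1209·10.980=1.327 ≤ a1=2.958 → R1 fires; D=1 E=2 Y=6
Draw 3: a1=0.986, a2=4.524, a3=0.756, a4=0.820, a0=7.086; τ=−ln(0.1779)/7.086=0.244 → t=0.455; u2·a0=0.9366·7.086=6.637; a1+…+a3=6.266 < 6.637 ≤ a1+…+a4=7.086 → R4 fires; D=1 E=3 Y=6
Draw 4: a1=1.479, a2=6.786, a3=1.134, a4=1.230, a0=10.629; τ=−ln(0.6235)/10.629=0.044 → t=0.499; u2·a0=0.5304·10.629=5.638; a1=1.479 < 5.638 ≤ a1+a2=8.265 → R2 fires; D=1 E=3 Y=5
Draw 5: a1=1.479, a2=5.655, a3=1.134, a4=1.230, a0=9.498; τ=−ln(0.8035)/9.498=0.023 → t=0.522; u2·a0=0.1271·9.498=1.207 ≤ a1=1.479 → R1 fires; D=0 E=2 Y=7
Draw 6: a1=0.000, a2=5.278, a3=0.000, a4=0.820, a0=6.098; τ=−ln(0.5593)/6.098=0.095 → t=0.617; u2·a0=0.5129·6.098=3.128; a1=0.000 < 3.128 ≤ a1+a2=5.278 → R2 fires; D=0 E=2 Y=6
Draw 7: a1=0.000, a2=4.524, a3=0.000, a4=0.820, a0=5.344; τ=−ln(0.7696)/5.344=0.049 → t=0.666; u2·a0=0.5137·5.344=2.745; a1=0.000 < 2.745 ≤ a1+a2=4.524 → R2 fires; D=0 E=2 Y=5
Draw 8: a1=0.000, a2=3.770, a3=0.000, a4=0.820, a0=4.590; τ=−ln(0.5837)/4.590=0.117 → t=0.784; u2·a0=0.5451·4.590=2.502; a1=0.000 < 2.502 ≤ a1+a2=3.770 → R2 fires; D=0 E=2 Y=4
Draw 9: a1=0.000, a2=3.016, a3=0.000, a4=0.820, a0=3.836; τ=−ln(0.3000)/3.836=0.314 → t=1.098 > T=0.89: stop.
Read off D at T=0.89: 0

D at T = 0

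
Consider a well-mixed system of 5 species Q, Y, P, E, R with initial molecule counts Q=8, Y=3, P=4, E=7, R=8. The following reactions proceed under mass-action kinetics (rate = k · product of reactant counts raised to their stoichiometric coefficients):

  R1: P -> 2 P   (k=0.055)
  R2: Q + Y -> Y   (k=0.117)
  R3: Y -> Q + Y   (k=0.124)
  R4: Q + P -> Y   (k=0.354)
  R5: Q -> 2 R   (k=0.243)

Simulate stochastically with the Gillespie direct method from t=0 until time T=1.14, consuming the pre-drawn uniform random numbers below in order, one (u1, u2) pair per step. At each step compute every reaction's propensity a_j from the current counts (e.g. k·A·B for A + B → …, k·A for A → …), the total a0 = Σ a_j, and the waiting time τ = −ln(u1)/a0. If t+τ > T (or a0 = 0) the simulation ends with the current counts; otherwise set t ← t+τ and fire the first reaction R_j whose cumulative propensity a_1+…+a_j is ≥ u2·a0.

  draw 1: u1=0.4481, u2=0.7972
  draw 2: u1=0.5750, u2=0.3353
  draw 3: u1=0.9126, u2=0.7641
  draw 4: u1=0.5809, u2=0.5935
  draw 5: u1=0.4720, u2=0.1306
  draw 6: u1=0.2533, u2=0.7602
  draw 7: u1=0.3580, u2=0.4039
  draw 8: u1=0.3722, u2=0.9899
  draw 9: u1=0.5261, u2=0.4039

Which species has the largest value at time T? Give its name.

t=0.000: Q=8 Y=3 P=4 E=7 R=8
Draw 1: a1=0.220, a2=2.808, a3=0.372, a4=11.328, a5=1.944, a0=16.672; τ=−ln(0.4481)/16.672=0.048 → t=0.048; u2·a0=0.7972·16.672=13.291; a1+…+a3=3.400 < 13.291 ≤ a1+…+a4=14.728 → R4 fires; Q=7 Y=4 P=3 E=7 R=8
Draw 2: a1=0.165, a2=3.276, a3=0.496, a4=7.434, a5=1.701, a0=13.072; τ=−ln(0.5750)/13.072=0.042 → t=0.090; u2·a0=0.3353·13.072=4.383; a1+…+a3=3.937 < 4.383 ≤ a1+…+a4=11.371 → R4 fires; Q=6 Y=5 P=2 E=7 R=8
Draw 3: a1=0.110, a2=3.510, a3=0.620, a4=4.248, a5=1.458, a0=9.946; τ=−ln(0.9126)/9.946=0.009 → t=0.100; u2·a0=0.7641·9.946=7.600; a1+…+a3=4.240 < 7.600 ≤ a1+…+a4=8.488 → R4 fires; Q=5 Y=6 P=1 E=7 R=8
Draw 4: a1=0.055, a2=3.510, a3=0.744, a4=1.770, a5=1.215, a0=7.294; τ=−ln(0.5809)/7.294=0.074 → t=0.174; u2·a0=0.5935·7.294=4.329; a1+…+a3=4.309 < 4.329 ≤ a1+…+a4=6.079 → R4 fires; Q=4 Y=7 P=0 E=7 R=8
Draw 5: a1=0.000, a2=3.276, a3=0.868, a4=0.000, a5=0.972, a0=5.116; τ=−ln(0.4720)/5.116=0.147 → t=0.321; u2·a0=0.1306·5.116=0.668; a1=0.000 < 0.668 ≤ a1+a2=3.276 → R2 fires; Q=3 Y=7 P=0 E=7 R=8
Draw 6: a1=0.000, a2=2.457, a3=0.868, a4=0.000, a5=0.729, a0=4.054; τ=−ln(0.2533)/4.054=0.339 → t=0.660; u2·a0=0.7602·4.054=3.082; a1+a2=2.457 < 3.082 ≤ a1+…+a3=3.325 → R3 fires; Q=4 Y=7 P=0 E=7 R=8
Draw 7: a1=0.000, a2=3.276, a3=0.868, a4=0.000, a5=0.972, a0=5.116; τ=−ln(0.3580)/5.116=0.201 → t=0.860; u2·a0=0.4039·5.116=2.066; a1=0.000 < 2.066 ≤ a1+a2=3.276 → R2 fires; Q=3 Y=7 P=0 E=7 R=8
Draw 8: a1=0.000, a2=2.457, a3=0.868, a4=0.000, a5=0.729, a0=4.054; τ=−ln(0.3722)/4.054=0.244 → t=1.104; u2·a0=0.9899·4.054=4.013; a1+…+a4=3.325 < 4.013 ≤ a1+…+a5=4.054 → R5 fires; Q=2 Y=7 P=0 E=7 R=10
Draw 9: a1=0.000, a2=1.638, a3=0.868, a4=0.000, a5=0.486, a0=2.992; τ=−ln(0.5261)/2.992=0.215 → t=1.319 > T=1.14: stop.
At T=1.14: Q=2 Y=7 P=0 E=7 R=10; the largest is R.

Dominant species at T: R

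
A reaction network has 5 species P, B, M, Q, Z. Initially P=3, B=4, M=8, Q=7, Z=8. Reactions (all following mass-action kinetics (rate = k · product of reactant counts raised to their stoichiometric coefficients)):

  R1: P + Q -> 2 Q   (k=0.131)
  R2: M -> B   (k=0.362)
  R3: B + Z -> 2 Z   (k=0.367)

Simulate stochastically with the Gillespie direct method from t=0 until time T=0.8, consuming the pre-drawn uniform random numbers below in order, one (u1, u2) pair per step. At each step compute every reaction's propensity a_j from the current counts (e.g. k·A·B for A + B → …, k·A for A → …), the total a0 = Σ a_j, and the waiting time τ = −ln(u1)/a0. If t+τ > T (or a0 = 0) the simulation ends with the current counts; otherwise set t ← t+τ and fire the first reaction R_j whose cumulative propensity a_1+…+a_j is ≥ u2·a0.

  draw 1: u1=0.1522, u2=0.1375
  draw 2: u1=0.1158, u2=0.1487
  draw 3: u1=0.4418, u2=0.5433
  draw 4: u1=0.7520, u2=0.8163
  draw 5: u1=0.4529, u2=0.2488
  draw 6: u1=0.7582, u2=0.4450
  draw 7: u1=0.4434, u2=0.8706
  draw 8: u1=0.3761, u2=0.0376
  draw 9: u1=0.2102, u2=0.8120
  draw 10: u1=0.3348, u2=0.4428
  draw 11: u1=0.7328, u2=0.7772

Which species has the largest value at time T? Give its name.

Dominant species at T: Z

t=0.000: P=3 B=4 M=8 Q=7 Z=8
Draw 1: a1=2.751, a2=2.896, a3=11.744, a0=17.391; τ=−ln(0.1522)/17.391=0.108 → t=0.108; u2·a0=0.1375·17.391=2.391 ≤ a1=2.751 → R1 fires; P=2 B=4 M=8 Q=8 Z=8
Draw 2: a1=2.096, a2=2.896, a3=11.744, a0=16.736; τ=−ln(0.1158)/16.736=0.129 → t=0.237; u2·a0=0.1487·16.736=2.489; a1=2.096 < 2.489 ≤ a1+a2=4.992 → R2 fires; P=2 B=5 M=7 Q=8 Z=8
Draw 3: a1=2.096, a2=2.534, a3=14.680, a0=19.310; τ=−ln(0.4418)/19.310=0.042 → t=0.279; u2·a0=0.5433·19.310=10.491; a1+a2=4.630 < 10.491 ≤ a1+…+a3=19.310 → R3 fires; P=2 B=4 M=7 Q=8 Z=9
Draw 4: a1=2.096, a2=2.534, a3=13.212, a0=17.842; τ=−ln(0.7520)/17.842=0.016 → t=0.295; u2·a0=0.8163·17.842=14.564; a1+a2=4.630 < 14.564 ≤ a1+…+a3=17.842 → R3 fires; P=2 B=3 M=7 Q=8 Z=10
Draw 5: a1=2.096, a2=2.534, a3=11.010, a0=15.640; τ=−ln(0.4529)/15.640=0.051 → t=0.346; u2·a0=0.2488·15.640=3.891; a1=2.096 < 3.891 ≤ a1+a2=4.630 → R2 fires; P=2 B=4 M=6 Q=8 Z=10
Draw 6: a1=2.096, a2=2.172, a3=14.680, a0=18.948; τ=−ln(0.7582)/18.948=0.015 → t=0.361; u2·a0=0.4450·18.948=8.432; a1+a2=4.268 < 8.432 ≤ a1+…+a3=18.948 → R3 fires; P=2 B=3 M=6 Q=8 Z=11
Draw 7: a1=2.096, a2=2.172, a3=12.111, a0=16.379; τ=−ln(0.4434)/16.379=0.050 → t=0.410; u2·a0=0.8706·16.379=14.260; a1+a2=4.268 < 14.260 ≤ a1+…+a3=16.379 → R3 fires; P=2 B=2 M=6 Q=8 Z=12
Draw 8: a1=2.096, a2=2.172, a3=8.808, a0=13.076; τ=−ln(0.3761)/13.076=0.075 → t=0.485; u2·a0=0.0376·13.076=0.492 ≤ a1=2.096 → R1 fires; P=1 B=2 M=6 Q=9 Z=12
Draw 9: a1=1.179, a2=2.172, a3=8.808, a0=12.159; τ=−ln(0.2102)/12.159=0.128 → t=0.613; u2·a0=0.8120·12.159=9.873; a1+a2=3.351 < 9.873 ≤ a1+…+a3=12.159 → R3 fires; P=1 B=1 M=6 Q=9 Z=13
Draw 10: a1=1.179, a2=2.172, a3=4.771, a0=8.122; τ=−ln(0.3348)/8.122=0.135 → t=0.748; u2·a0=0.4428·8.122=3.596; a1+a2=3.351 < 3.596 ≤ a1+…+a3=8.122 → R3 fires; P=1 B=0 M=6 Q=9 Z=14
Draw 11: a1=1.179, a2=2.172, a3=0.000, a0=3.351; τ=−ln(0.7328)/3.351=0.093 → t=0.841 > T=0.8: stop.
At T=0.8: P=1 B=0 M=6 Q=9 Z=14; the largest is Z.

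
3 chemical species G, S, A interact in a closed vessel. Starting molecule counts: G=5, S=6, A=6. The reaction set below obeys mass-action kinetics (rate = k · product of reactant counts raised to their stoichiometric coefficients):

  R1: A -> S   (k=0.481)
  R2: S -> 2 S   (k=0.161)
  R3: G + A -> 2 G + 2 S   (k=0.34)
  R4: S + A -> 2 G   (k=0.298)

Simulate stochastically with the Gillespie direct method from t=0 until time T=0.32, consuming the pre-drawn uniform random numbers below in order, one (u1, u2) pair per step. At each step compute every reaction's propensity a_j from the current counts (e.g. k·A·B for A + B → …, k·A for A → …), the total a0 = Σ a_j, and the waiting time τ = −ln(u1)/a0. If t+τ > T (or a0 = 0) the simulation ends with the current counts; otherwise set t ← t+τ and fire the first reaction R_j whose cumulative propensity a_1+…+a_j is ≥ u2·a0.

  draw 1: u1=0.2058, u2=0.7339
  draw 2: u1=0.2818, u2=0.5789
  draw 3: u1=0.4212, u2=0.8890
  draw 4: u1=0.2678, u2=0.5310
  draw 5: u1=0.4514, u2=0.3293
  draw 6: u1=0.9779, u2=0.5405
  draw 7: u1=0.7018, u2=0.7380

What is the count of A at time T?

t=0.000: G=5 S=6 A=6
Draw 1: a1=2.886, a2=0.966, a3=10.200, a4=10.728, a0=24.780; τ=−ln(0.2058)/24.780=0.064 → t=0.064; u2·a0=0.7339·24.780=18.186; a1+…+a3=14.052 < 18.186 ≤ a1+…+a4=24.780 → R4 fires; G=7 S=5 A=5
Draw 2: a1=2.405, a2=0.805, a3=11.900, a4=7.450, a0=22.560; τ=−ln(0.2818)/22.560=0.056 → t=0.120; u2·a0=0.5789·22.560=13.060; a1+a2=3.210 < 13.060 ≤ a1+…+a3=15.110 → R3 fires; G=8 S=7 A=4
Draw 3: a1=1.924, a2=1.127, a3=10.880, a4=8.344, a0=22.275; τ=−ln(0.4212)/22.275=0.039 → t=0.159; u2·a0=0.8890·22.275=19.802; a1+…+a3=13.931 < 19.802 ≤ a1+…+a4=22.275 → R4 fires; G=10 S=6 A=3
Draw 4: a1=1.443, a2=0.966, a3=10.200, a4=5.364, a0=17.973; τ=−ln(0.2678)/17.973=0.073 → t=0.232; u2·a0=0.5310·17.973=9.544; a1+a2=2.409 < 9.544 ≤ a1+…+a3=12.609 → R3 fires; G=11 S=8 A=2
Draw 5: a1=0.962, a2=1.288, a3=7.480, a4=4.768, a0=14.498; τ=−ln(0.4514)/14.498=0.055 → t=0.287; u2·a0=0.3293·14.498=4.774; a1+a2=2.250 < 4.774 ≤ a1+…+a3=9.730 → R3 fires; G=12 S=10 A=1
Draw 6: a1=0.481, a2=1.610, a3=4.080, a4=2.980, a0=9.151; τ=−ln(0.9779)/9.151=0.002 → t=0.289; u2·a0=0.5405·9.151=4.946; a1+a2=2.091 < 4.946 ≤ a1+…+a3=6.171 → R3 fires; G=13 S=12 A=0
Draw 7: a1=0.000, a2=1.932, a3=0.000, a4=0.000, a0=1.932; τ=−ln(0.7018)/1.932=0.183 → t=0.473 > T=0.32: stop.
Read off A at T=0.32: 0

A at T = 0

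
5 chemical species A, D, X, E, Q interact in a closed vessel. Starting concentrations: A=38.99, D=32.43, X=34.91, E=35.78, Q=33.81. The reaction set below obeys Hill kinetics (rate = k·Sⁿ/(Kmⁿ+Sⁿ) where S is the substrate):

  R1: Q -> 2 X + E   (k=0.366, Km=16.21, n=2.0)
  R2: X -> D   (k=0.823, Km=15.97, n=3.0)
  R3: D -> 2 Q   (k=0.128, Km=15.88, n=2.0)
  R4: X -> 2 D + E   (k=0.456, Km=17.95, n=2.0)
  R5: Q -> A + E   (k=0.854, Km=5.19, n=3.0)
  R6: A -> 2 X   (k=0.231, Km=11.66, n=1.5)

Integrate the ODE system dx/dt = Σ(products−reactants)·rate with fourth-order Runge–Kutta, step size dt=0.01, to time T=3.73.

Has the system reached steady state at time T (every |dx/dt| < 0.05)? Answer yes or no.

Steady state at T: no

RK4 with dt=0.01: 373 steps to T=3.73. Trajectory (selected grid times):
t=0.00: A=38.99 D=32.43 X=34.91 E=35.78 Q=33.81
t=0.41: A=39.26 D=32.99 X=34.86 E=36.40 Q=33.42
t=0.83: A=39.53 D=33.57 X=34.81 E=37.03 Q=33.03
t=1.24: A=39.80 D=34.13 X=34.76 E=37.65 Q=32.65
t=1.66: A=40.07 D=34.70 X=34.71 E=38.28 Q=32.26
t=2.07: A=40.34 D=35.26 X=34.65 E=38.90 Q=31.87
t=2.49: A=40.61 D=35.83 X=34.60 E=39.53 Q=31.48
t=2.90: A=40.88 D=36.39 X=34.55 E=40.14 Q=31.11
t=3.32: A=41.15 D=36.96 X=34.49 E=40.77 Q=30.72
t=3.73: A=41.42 D=37.51 X=34.44 E=41.38 Q=30.34
Rates at T: R1=0.2847, R2=0.7484, R3=0.1085, R4=0.3586, R5=0.8497, R6=0.2010
dx/dt at T (Σ net stoichiometry × rate): A=+0.6488, D=+1.3570, X=-0.1355, E=+1.4931, Q=-0.9174
Largest |dx/dt| is |+1.4931| (E) ≥ 0.05 → not steady.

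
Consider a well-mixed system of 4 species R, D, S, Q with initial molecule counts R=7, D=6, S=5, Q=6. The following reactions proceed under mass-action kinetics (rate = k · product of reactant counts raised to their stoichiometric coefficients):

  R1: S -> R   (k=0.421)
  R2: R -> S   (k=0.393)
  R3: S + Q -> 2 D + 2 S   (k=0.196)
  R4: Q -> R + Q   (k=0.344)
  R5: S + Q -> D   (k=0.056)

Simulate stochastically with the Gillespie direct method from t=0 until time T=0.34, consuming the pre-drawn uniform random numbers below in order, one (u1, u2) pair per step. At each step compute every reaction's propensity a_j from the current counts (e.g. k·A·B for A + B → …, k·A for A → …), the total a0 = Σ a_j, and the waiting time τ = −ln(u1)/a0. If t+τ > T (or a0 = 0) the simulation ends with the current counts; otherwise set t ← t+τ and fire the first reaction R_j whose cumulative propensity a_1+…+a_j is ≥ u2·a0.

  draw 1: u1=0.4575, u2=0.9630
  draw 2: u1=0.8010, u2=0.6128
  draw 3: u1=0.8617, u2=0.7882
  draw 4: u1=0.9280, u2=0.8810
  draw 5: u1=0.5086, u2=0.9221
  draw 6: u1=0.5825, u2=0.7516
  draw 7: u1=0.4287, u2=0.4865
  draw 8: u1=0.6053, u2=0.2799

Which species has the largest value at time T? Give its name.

Dominant species at T: D

t=0.000: R=7 D=6 S=5 Q=6
Draw 1: a1=2.105, a2=2.751, a3=5.880, a4=2.064, a5=1.680, a0=14.480; τ=−ln(0.4575)/14.480=0.054 → t=0.054; u2·a0=0.9630·14.480=13.944; a1+…+a4=12.800 < 13.944 ≤ a1+…+a5=14.480 → R5 fires; R=7 D=7 S=4 Q=5
Draw 2: a1=1.684, a2=2.751, a3=3.920, a4=1.720, a5=1.120, a0=11.195; τ=−ln(0.8010)/11.195=0.020 → t=0.074; u2·a0=0.6128·11.195=6.860; a1+a2=4.435 < 6.860 ≤ a1+…+a3=8.355 → R3 fires; R=7 D=9 S=5 Q=4
Draw 3: a1=2.105, a2=2.751, a3=3.920, a4=1.376, a5=1.120, a0=11.272; τ=−ln(0.8617)/11.272=0.013 → t=0.087; u2·a0=0.7882·11.272=8.885; a1+…+a3=8.776 < 8.885 ≤ a1+…+a4=10.152 → R4 fires; R=8 D=9 S=5 Q=4
Draw 4: a1=2.105, a2=3.144, a3=3.920, a4=1.376, a5=1.120, a0=11.665; τ=−ln(0.9280)/11.665=0.006 → t=0.093; u2·a0=0.8810·11.665=10.277; a1+…+a3=9.169 < 10.277 ≤ a1+…+a4=10.545 → R4 fires; R=9 D=9 S=5 Q=4
Draw 5: a1=2.105, a2=3.537, a3=3.920, a4=1.376, a5=1.120, a0=12.058; τ=−ln(0.5086)/12.058=0.056 → t=0.150; u2·a0=0.9221·12.058=11.119; a1+…+a4=10.938 < 11.119 ≤ a1+…+a5=12.058 → R5 fires; R=9 D=10 S=4 Q=3
Draw 6: a1=1.684, a2=3.537, a3=2.352, a4=1.032, a5=0.672, a0=9.277; τ=−ln(0.5825)/9.277=0.058 → t=0.208; u2·a0=0.7516·9.277=6.973; a1+a2=5.221 < 6.973 ≤ a1+…+a3=7.573 → R3 fires; R=9 D=12 S=5 Q=2
Draw 7: a1=2.105, a2=3.537, a3=1.960, a4=0.688, a5=0.560, a0=8.850; τ=−ln(0.4287)/8.850=0.096 → t=0.303; u2·a0=0.4865·8.850=4.306; a1=2.105 < 4.306 ≤ a1+a2=5.642 → R2 fires; R=8 D=12 S=6 Q=2
Draw 8: a1=2.526, a2=3.144, a3=2.352, a4=0.688, a5=0.672, a0=9.382; τ=−ln(0.6053)/9.382=0.054 → t=0.357 > T=0.34: stop.
At T=0.34: R=8 D=12 S=6 Q=2; the largest is D.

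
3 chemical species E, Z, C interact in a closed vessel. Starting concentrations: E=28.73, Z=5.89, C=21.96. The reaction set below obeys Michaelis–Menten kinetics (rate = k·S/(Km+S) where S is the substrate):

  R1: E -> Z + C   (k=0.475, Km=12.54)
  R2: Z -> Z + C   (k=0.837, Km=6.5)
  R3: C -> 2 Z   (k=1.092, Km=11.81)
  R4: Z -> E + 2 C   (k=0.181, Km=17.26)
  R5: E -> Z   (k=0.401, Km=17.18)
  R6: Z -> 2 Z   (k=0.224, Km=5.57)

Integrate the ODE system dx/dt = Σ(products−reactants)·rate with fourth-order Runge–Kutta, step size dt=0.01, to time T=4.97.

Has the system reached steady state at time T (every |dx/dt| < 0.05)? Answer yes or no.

Steady state at T: no

RK4 with dt=0.01: 497 steps to T=4.97. Trajectory (selected grid times):
t=0.00: E=28.73 Z=5.89 C=21.96
t=0.55: E=28.44 Z=7.03 C=22.03
t=1.10: E=28.15 Z=8.17 C=22.13
t=1.66: E=27.86 Z=9.34 C=22.25
t=2.21: E=27.58 Z=10.48 C=22.39
t=2.76: E=27.31 Z=11.62 C=22.55
t=3.31: E=27.03 Z=12.77 C=22.71
t=3.87: E=26.76 Z=13.94 C=22.89
t=4.42: E=26.49 Z=15.09 C=23.08
t=4.97: E=26.23 Z=16.24 C=23.28
Rates at T: R1=0.3214, R2=0.5977, R3=0.7245, R4=0.0877, R5=0.2423, R6=0.1668
dx/dt at T (Σ net stoichiometry × rate): E=-0.4759, Z=+2.0917, C=+0.3701
Largest |dx/dt| is |+2.0917| (Z) ≥ 0.05 → not steady.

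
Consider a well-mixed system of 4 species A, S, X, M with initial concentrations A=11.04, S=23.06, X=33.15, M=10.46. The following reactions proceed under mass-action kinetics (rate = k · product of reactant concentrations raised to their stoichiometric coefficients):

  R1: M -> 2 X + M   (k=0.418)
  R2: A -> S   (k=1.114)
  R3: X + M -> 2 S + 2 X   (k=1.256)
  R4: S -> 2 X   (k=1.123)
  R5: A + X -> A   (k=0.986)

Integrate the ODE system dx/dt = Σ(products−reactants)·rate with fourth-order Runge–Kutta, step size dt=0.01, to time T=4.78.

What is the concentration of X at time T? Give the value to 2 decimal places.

RK4 with dt=0.01: 478 steps to T=4.78. Trajectory (selected grid times):
t=0.00: A=11.04 S=23.06 X=33.15 M=10.46
t=0.53: A=6.12 S=28.19 X=10.63 M=0.00
t=1.06: A=3.39 S=17.55 X=11.26 M=0.00
t=1.59: A=1.88 S=10.78 X=12.18 M=0.00
t=2.12: A=1.04 S=6.56 X=12.99 M=0.00
t=2.66: A=0.57 S=3.92 X=13.67 M=0.00
t=3.19: A=0.32 S=2.35 X=14.19 M=0.00
t=3.72: A=0.18 S=1.40 X=14.58 M=0.00
t=4.25: A=0.10 S=0.83 X=14.86 M=0.00
t=4.78: A=0.05 S=0.49 X=15.05 M=0.00
Read off X at T=4.78: 15.05

X at T = 15.05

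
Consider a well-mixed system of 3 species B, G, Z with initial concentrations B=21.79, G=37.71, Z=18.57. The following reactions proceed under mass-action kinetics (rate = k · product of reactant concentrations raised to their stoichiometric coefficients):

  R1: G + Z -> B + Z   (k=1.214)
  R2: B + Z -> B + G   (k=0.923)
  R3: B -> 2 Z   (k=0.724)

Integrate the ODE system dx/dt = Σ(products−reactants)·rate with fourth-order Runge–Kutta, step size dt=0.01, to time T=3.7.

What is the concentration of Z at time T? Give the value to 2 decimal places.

Z at T = 1.57

RK4 with dt=0.01: 370 steps to T=3.7. Trajectory (selected grid times):
t=0.00: B=21.79 G=37.71 Z=18.57
t=0.41: B=55.46 G=35.43 Z=1.57
t=0.82: B=67.29 G=41.78 Z=1.57
t=1.23: B=81.05 G=49.99 Z=1.57
t=1.64: B=97.45 G=60.00 Z=1.57
t=2.06: B=117.64 G=72.41 Z=1.57
t=2.47: B=141.38 G=87.02 Z=1.57
t=2.88: B=169.90 G=104.57 Z=1.57
t=3.29: B=204.17 G=125.66 Z=1.57
t=3.70: B=245.35 G=151.01 Z=1.57
Read off Z at T=3.7: 1.57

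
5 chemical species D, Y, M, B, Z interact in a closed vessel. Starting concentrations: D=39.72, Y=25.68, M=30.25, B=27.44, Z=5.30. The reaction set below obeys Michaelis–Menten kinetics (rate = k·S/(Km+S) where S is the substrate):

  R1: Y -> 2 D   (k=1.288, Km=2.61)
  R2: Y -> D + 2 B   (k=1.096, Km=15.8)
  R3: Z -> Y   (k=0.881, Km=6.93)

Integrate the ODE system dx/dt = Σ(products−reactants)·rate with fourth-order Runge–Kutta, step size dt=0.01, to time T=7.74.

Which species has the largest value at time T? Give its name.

RK4 with dt=0.01: 774 steps to T=7.74. Trajectory (selected grid times):
t=0.00: D=39.72 Y=25.68 M=30.25 B=27.44 Z=5.30
t=0.86: D=42.30 Y=24.42 M=30.25 B=28.60 Z=4.98
t=1.72: D=44.87 Y=23.17 M=30.25 B=29.73 Z=4.67
t=2.58: D=47.41 Y=21.92 M=30.25 B=30.84 Z=4.37
t=3.44: D=49.92 Y=20.68 M=30.25 B=31.92 Z=4.08
t=4.30: D=52.41 Y=19.45 M=30.25 B=32.97 Z=3.81
t=5.16: D=54.87 Y=18.22 M=30.25 B=34.00 Z=3.54
t=6.02: D=57.29 Y=17.01 M=30.25 B=34.99 Z=3.29
t=6.88: D=59.68 Y=15.81 M=30.25 B=35.95 Z=3.06
t=7.74: D=62.04 Y=14.63 M=30.25 B=36.88 Z=2.83
At T=7.74: D=62.04 Y=14.63 M=30.25 B=36.88 Z=2.83; the largest is D.

Dominant species at T: D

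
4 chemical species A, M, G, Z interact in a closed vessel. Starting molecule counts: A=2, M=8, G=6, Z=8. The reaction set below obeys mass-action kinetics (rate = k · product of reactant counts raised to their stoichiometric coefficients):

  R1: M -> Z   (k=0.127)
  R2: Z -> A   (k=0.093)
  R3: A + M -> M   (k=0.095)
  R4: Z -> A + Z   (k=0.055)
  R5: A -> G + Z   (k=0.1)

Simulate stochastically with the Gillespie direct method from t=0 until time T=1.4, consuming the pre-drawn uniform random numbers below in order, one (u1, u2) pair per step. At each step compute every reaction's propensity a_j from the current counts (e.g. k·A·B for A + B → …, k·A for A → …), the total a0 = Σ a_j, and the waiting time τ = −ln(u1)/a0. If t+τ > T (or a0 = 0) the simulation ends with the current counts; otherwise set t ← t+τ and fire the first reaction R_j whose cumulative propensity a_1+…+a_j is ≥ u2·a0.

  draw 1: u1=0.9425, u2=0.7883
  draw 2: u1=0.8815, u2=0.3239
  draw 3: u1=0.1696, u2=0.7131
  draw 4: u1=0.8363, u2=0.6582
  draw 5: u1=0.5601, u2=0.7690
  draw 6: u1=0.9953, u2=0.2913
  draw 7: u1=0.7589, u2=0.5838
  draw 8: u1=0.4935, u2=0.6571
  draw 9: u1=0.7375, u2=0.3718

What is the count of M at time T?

t=0.000: A=2 M=8 G=6 Z=8
Draw 1: a1=1.016, a2=0.744, a3=1.520, a4=0.440, a5=0.200, a0=3.920; τ=−ln(0.9425)/3.920=0.015 → t=0.015; u2·a0=0.7883·3.920=3.090; a1+a2=1.760 < 3.090 ≤ a1+…+a3=3.280 → R3 fires; A=1 M=8 G=6 Z=8
Draw 2: a1=1.016, a2=0.744, a3=0.760, a4=0.440, a5=0.100, a0=3.060; τ=−ln(0.8815)/3.060=0.041 → t=0.056; u2·a0=0.3239·3.060=0.991 ≤ a1=1.016 → R1 fires; A=1 M=7 G=6 Z=9
Draw 3: a1=0.889, a2=0.837, a3=0.665, a4=0.495, a5=0.100, a0=2.986; τ=−ln(0.1696)/2.986=0.594 → t=0.651; u2·a0=0.7131·2.986=2.129; a1+a2=1.726 < 2.129 ≤ a1+…+a3=2.391 → R3 fires; A=0 M=7 G=6 Z=9
Draw 4: a1=0.889, a2=0.837, a3=0.000, a4=0.495, a5=0.000, a0=2.221; τ=−ln(0.8363)/2.221=0.080 → t=0.731; u2·a0=0.6582·2.221=1.462; a1=0.889 < 1.462 ≤ a1+a2=1.726 → R2 fires; A=1 M=7 G=6 Z=8
Draw 5: a1=0.889, a2=0.744, a3=0.665, a4=0.440, a5=0.100, a0=2.838; τ=−ln(0.5601)/2.838=0.204 → t=0.935; u2·a0=0.7690·2.838=2.182; a1+a2=1.633 < 2.182 ≤ a1+…+a3=2.298 → R3 fires; A=0 M=7 G=6 Z=8
Draw 6: a1=0.889, a2=0.744, a3=0.000, a4=0.440, a5=0.000, a0=2.073; τ=−ln(0.9953)/2.073=0.002 → t=0.938; u2·a0=0.2913·2.073=0.604 ≤ a1=0.889 → R1 fires; A=0 M=6 G=6 Z=9
Draw 7: a1=0.762, a2=0.837, a3=0.000, a4=0.495, a5=0.000, a0=2.094; τ=−ln(0.7589)/2.094=0.132 → t=1.069; u2·a0=0.5838·2.094=1.222; a1=0.762 < 1.222 ≤ a1+a2=1.599 → R2 fires; A=1 M=6 G=6 Z=8
Draw 8: a1=0.762, a2=0.744, a3=0.570, a4=0.440, a5=0.100, a0=2.616; τ=−ln(0.4935)/2.616=0.270 → t=1.339; u2·a0=0.6571·2.616=1.719; a1+a2=1.506 < 1.719 ≤ a1+…+a3=2.076 → R3 fires; A=0 M=6 G=6 Z=8
Draw 9: a1=0.762, a2=0.744, a3=0.000, a4=0.440, a5=0.000, a0=1.946; τ=−ln(0.7375)/1.946=0.156 → t=1.496 > T=1.4: stop.
Read off M at T=1.4: 6

M at T = 6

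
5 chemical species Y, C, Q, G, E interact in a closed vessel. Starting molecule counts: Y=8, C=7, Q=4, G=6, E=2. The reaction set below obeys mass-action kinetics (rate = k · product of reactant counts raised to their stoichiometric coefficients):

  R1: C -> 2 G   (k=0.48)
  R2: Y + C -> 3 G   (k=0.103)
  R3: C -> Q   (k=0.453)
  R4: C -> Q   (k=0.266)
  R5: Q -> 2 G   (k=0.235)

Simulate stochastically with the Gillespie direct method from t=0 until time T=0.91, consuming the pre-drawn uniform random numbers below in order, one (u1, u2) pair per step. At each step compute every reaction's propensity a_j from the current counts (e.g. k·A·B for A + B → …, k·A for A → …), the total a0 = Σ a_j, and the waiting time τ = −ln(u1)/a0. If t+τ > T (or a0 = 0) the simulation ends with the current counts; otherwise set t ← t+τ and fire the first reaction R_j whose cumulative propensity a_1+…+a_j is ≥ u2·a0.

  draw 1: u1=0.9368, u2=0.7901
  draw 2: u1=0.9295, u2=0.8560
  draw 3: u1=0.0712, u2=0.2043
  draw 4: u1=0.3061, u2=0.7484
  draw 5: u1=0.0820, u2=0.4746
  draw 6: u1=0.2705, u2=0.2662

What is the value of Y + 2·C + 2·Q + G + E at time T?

Value at T = 38

Check how each reaction changes W = Y + 2·C + 2·Q + G + E (weight of products minus weight of reactants):
R1: C -> 2 G: (1·2) − (2·1) = 2 − 2 = 0
R2: Y + C -> 3 G: (1·3) − (1·1 + 2·1) = 3 − 3 = 0
R3: C -> Q: (2·1) − (2·1) = 2 − 2 = 0
R4: C -> Q: (2·1) − (2·1) = 2 − 2 = 0
R5: Q -> 2 G: (1·2) − (2·1) = 2 − 2 = 0
Every reaction leaves W unchanged, so W is conserved and no simulation is needed: W(T) = W(0) = 8 + 2·7 + 2·4 + 6 + 2 = 38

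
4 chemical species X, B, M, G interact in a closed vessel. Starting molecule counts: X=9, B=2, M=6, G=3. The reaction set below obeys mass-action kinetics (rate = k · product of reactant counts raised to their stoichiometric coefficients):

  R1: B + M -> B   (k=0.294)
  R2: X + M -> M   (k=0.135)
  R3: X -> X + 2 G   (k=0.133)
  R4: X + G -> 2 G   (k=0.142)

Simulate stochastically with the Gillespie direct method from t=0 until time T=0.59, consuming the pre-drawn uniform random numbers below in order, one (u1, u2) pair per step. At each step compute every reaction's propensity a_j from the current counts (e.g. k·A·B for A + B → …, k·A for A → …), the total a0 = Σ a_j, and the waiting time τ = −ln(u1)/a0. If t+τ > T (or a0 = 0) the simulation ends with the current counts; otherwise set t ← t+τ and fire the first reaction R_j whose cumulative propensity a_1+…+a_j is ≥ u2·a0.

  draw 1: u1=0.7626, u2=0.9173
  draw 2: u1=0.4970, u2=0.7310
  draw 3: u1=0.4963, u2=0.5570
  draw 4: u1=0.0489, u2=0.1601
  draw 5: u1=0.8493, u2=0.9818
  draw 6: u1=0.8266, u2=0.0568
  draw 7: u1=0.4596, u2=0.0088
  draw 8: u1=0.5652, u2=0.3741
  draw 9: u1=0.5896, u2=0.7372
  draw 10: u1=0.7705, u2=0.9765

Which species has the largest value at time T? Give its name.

Dominant species at T: G

t=0.000: X=9 B=2 M=6 G=3
Draw 1: a1=3.528, a2=7.290, a3=1.197, a4=3.834, a0=15.849; τ=−ln(0.7626)/15.849=0.017 → t=0.017; u2·a0=0.9173·15.849=14.538; a1+…+a3=12.015 < 14.538 ≤ a1+…+a4=15.849 → R4 fires; X=8 B=2 M=6 G=4
Draw 2: a1=3.528, a2=6.480, a3=1.064, a4=4.544, a0=15.616; τ=−ln(0.4970)/15.616=0.045 → t=0.062; u2·a0=0.7310·15.616=11.415; a1+…+a3=11.072 < 11.415 ≤ a1+…+a4=15.616 → R4 fires; X=7 B=2 M=6 G=5
Draw 3: a1=3.528, a2=5.670, a3=0.931, a4=4.970, a0=15.099; τ=−ln(0.4963)/15.099=0.046 → t=0.108; u2·a0=0.5570·15.099=8.410; a1=3.528 < 8.410 ≤ a1+a2=9.198 → R2 fires; X=6 B=2 M=6 G=5
Draw 4: a1=3.528, a2=4.860, a3=0.798, a4=4.260, a0=13.446; τ=−ln(0.0489)/13.446=0.224 → t=0.333; u2·a0=0.1601·13.446=2.153 ≤ a1=3.528 → R1 fires; X=6 B=2 M=5 G=5
Draw 5: a1=2.940, a2=4.050, a3=0.798, a4=4.260, a0=12.048; τ=−ln(0.8493)/12.048=0.014 → t=0.346; u2·a0=0.9818·12.048=11.829; a1+…+a3=7.788 < 11.829 ≤ a1+…+a4=12.048 → R4 fires; X=5 B=2 M=5 G=6
Draw 6: a1=2.940, a2=3.375, a3=0.665, a4=4.260, a0=11.240; τ=−ln(0.8266)/11.240=0.017 → t=0.363; u2·a0=0.0568·11.240=0.638 ≤ a1=2.940 → R1 fires; X=5 B=2 M=4 G=6
Draw 7: a1=2.352, a2=2.700, a3=0.665, a4=4.260, a0=9.977; τ=−ln(0.4596)/9.977=0.078 → t=0.441; u2·a0=0.0088·9.977=0.088 ≤ a1=2.352 → R1 fires; X=5 B=2 M=3 G=6
Draw 8: a1=1.764, a2=2.025, a3=0.665, a4=4.260, a0=8.714; τ=−ln(0.5652)/8.714=0.065 → t=0.507; u2·a0=0.3741·8.714=3.260; a1=1.764 < 3.260 ≤ a1+a2=3.789 → R2 fires; X=4 B=2 M=3 G=6
Draw 9: a1=1.764, a2=1.620, a3=0.532, a4=3.408, a0=7.324; τ=−ln(0.5896)/7.324=0.072 → t=0.579; u2·a0=0.7372·7.324=5.399; a1+…+a3=3.916 < 5.399 ≤ a1+…+a4=7.324 → R4 fires; X=3 B=2 M=3 G=7
Draw 10: a1=1.764, a2=1.215, a3=0.399, a4=2.982, a0=6.360; τ=−ln(0.7705)/6.360=0.041 → t=0.620 > T=0.59: stop.
At T=0.59: X=3 B=2 M=3 G=7; the largest is G.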